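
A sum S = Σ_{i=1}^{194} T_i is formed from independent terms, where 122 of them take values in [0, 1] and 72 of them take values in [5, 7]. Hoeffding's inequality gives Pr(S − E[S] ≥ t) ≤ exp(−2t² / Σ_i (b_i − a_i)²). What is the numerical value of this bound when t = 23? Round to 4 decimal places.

Σ(b_i − a_i)² = 122·1² + 72·2² = 410.
Exponent = 2·23² / 410 = 2.58049.
Bound = exp(−2.58049) = 0.07574.

0.0757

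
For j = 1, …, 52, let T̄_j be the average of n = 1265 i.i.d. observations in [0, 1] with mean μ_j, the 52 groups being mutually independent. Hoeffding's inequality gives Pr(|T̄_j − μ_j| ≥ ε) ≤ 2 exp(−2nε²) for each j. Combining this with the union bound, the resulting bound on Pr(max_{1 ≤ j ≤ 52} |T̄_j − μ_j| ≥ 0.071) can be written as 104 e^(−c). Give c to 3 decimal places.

Union bound over the 52 events: Pr(max_{1 ≤ j ≤ 52} |T̄_j − μ_j| ≥ 0.071) ≤ 52·2·exp(−2nε²) = 104 exp(−2·1265·0.071²).
So c = 2·1265·0.071² = 12.7537.

12.754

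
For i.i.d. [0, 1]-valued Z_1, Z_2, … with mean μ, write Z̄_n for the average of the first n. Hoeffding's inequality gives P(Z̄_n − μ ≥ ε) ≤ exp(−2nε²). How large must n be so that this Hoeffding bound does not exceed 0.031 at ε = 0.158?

70

Require exp(−2nε²) ≤ 0.031, i.e. 2nε² ≥ ln(1/0.031) = 3.473768.
So n ≥ 3.473768 / (2·0.158²) = 69.576.
The smallest integer n is 70.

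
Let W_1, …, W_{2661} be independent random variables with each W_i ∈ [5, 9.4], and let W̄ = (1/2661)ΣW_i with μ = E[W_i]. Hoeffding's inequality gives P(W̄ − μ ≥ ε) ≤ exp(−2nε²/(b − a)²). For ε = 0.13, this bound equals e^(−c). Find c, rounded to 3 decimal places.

4.646

c = 2nε²/(b − a)² = 2·2661·0.13² / 4.4² = 4.6458.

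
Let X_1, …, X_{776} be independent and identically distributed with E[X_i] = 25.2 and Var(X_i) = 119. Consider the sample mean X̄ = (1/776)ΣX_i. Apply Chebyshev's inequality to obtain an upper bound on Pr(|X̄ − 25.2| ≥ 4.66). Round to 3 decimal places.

0.007

Var(X̄) = Var(X_i)/n = 119/776 = 0.15335.
Chebyshev: Pr(|X̄ − 25.2| ≥ 4.66) ≤ Var(X̄)/(4.66)² = 119/(776·4.66²) = 0.0071.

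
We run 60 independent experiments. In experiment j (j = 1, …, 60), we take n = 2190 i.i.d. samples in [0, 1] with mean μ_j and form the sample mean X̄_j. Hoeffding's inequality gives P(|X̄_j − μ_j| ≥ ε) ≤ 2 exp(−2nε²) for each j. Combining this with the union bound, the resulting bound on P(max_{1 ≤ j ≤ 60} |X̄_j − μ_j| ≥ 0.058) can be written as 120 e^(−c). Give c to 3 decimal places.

14.734

Union bound over the 60 events: P(max_{1 ≤ j ≤ 60} |X̄_j − μ_j| ≥ 0.058) ≤ 60·2·exp(−2nε²) = 120 exp(−2·2190·0.058²).
So c = 2·2190·0.058² = 14.7343.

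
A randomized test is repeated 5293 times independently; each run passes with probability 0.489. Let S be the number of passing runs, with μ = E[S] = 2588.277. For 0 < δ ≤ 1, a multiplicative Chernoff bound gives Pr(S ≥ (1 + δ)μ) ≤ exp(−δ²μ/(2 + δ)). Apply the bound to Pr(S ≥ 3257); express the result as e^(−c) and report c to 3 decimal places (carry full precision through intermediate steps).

76.505

Write 3257 = (1 + δ)μ, so δ = 3257/2588.277 − 1 = 0.2583661…
Then the exponent is δ²μ/(2 + δ) = (3257 − μ)² / (μ·(2 + δ)) = 76.504578.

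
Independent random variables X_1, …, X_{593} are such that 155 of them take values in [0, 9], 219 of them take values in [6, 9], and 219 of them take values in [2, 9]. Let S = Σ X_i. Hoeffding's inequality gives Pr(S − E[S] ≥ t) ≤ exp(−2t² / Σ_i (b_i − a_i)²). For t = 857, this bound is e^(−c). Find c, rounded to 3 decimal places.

Σ(b_i − a_i)² = 155·9² + 219·3² + 219·7² = 25257.
c = 2t² / 25257 = 2·857² / 25257 = 58.1581.

58.158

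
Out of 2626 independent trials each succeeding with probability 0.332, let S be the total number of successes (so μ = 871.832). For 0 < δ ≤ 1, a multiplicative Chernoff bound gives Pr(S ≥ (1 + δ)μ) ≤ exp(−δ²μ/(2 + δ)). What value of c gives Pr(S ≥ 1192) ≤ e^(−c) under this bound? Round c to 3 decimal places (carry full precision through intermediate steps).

Write 1192 = (1 + δ)μ, so δ = 1192/871.832 − 1 = 0.3672359…
Then the exponent is δ²μ/(2 + δ) = (1192 − μ)² / (μ·(2 + δ)) = 49.668553.

49.669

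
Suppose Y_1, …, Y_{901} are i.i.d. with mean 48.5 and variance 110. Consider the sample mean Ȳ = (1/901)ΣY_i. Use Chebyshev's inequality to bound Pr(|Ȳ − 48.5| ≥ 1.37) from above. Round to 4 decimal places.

0.0650

Var(Ȳ) = Var(Y_i)/n = 110/901 = 0.12209.
Chebyshev: Pr(|Ȳ − 48.5| ≥ 1.37) ≤ Var(Ȳ)/(1.37)² = 110/(901·1.37²) = 0.0650.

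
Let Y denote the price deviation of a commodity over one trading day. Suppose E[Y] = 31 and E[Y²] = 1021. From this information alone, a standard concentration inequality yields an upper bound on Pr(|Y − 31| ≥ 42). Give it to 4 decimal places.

The first two moments determine the variance, so Chebyshev's inequality is the sharpest standard bound available.
Var(Y) = E[Y²] − (E[Y])² = 1021 − 961 = 60.
Chebyshev's inequality: Pr(|Y − μ| ≥ t) ≤ Var(Y)/t² = 60/1764 = 0.0340.

0.0340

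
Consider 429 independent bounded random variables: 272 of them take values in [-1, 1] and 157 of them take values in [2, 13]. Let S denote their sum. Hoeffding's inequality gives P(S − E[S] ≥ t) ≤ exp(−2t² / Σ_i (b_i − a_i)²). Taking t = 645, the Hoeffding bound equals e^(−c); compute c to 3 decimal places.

Σ(b_i − a_i)² = 272·2² + 157·11² = 20085.
c = 2t² / 20085 = 2·645² / 20085 = 41.4264.

41.426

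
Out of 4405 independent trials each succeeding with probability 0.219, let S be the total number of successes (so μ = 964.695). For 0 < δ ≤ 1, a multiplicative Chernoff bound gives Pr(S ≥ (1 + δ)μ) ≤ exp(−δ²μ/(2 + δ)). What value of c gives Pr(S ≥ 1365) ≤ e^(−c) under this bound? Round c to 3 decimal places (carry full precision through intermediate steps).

68.783

Write 1365 = (1 + δ)μ, so δ = 1365/964.695 − 1 = 0.414955…
Then the exponent is δ²μ/(2 + δ) = (1365 − μ)² / (μ·(2 + δ)) = 68.783293.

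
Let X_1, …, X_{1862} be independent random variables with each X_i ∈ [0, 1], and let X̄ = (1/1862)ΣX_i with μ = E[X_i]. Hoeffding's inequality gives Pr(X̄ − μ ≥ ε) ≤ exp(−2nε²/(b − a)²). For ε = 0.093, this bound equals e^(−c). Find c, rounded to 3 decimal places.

32.209

c = 2nε²/(b − a)² = 2·1862·0.093² / 1² = 32.2089.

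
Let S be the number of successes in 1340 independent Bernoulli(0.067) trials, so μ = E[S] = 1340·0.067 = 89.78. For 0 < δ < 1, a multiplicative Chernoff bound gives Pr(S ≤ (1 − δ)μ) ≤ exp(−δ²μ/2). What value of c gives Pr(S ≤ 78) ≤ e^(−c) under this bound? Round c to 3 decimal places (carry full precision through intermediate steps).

Write 78 = (1 − δ)μ, so δ = 1 − 78/89.78 = 0.1312096…
Then the exponent is δ²μ/2 = (μ − 78)²/(2μ) = 0.772825.

0.773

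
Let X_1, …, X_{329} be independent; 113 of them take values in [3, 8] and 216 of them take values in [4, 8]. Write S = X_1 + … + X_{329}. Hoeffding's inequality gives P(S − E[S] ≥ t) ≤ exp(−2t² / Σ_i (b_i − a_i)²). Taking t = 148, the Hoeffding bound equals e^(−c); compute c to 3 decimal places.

Σ(b_i − a_i)² = 113·5² + 216·4² = 6281.
c = 2t² / 6281 = 2·148² / 6281 = 6.9747.

6.975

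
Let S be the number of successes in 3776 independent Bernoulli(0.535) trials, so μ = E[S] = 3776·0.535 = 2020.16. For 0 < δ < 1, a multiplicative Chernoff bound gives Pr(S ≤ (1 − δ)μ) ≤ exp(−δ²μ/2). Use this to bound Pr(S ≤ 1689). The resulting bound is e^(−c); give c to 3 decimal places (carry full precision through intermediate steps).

27.143

Write 1689 = (1 − δ)μ, so δ = 1 − 1689/2020.16 = 0.1639276…
Then the exponent is δ²μ/2 = (μ − 1689)²/(2μ) = 27.143134.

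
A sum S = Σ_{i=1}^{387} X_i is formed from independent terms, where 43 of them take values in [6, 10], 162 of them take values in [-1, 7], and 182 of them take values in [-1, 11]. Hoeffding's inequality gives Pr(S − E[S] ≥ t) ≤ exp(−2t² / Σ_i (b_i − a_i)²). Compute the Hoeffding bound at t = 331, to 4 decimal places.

0.0028

Σ(b_i − a_i)² = 43·4² + 162·8² + 182·12² = 37264.
Exponent = 2·331² / 37264 = 5.88026.
Bound = exp(−5.88026) = 0.00279.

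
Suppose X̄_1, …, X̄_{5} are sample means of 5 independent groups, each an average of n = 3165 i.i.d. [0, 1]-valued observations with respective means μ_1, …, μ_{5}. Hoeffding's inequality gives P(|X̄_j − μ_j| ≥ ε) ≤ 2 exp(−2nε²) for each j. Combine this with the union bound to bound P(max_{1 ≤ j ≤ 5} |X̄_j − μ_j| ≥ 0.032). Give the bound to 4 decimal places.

Per-experiment Hoeffding bound: 2·exp(−2·3165·0.032²) = 2·exp(−6.48192) = 0.0030617.
Union bound over 5 events: 5·0.0030617 = 0.01531.

0.0153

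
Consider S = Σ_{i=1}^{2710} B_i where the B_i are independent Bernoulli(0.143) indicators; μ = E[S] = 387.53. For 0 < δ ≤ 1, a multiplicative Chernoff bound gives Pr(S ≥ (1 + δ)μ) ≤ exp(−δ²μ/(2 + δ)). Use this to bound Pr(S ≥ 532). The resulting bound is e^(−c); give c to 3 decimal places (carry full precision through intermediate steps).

Write 532 = (1 + δ)μ, so δ = 532/387.53 − 1 = 0.3727969…
Then the exponent is δ²μ/(2 + δ) = (532 − μ)² / (μ·(2 + δ)) = 22.698097.

22.698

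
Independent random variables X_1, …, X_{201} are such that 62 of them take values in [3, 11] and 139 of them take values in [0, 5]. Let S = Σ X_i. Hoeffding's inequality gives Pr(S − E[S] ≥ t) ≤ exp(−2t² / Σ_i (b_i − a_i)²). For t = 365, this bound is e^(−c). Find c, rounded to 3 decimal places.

Σ(b_i − a_i)² = 62·8² + 139·5² = 7443.
c = 2t² / 7443 = 2·365² / 7443 = 35.7987.

35.799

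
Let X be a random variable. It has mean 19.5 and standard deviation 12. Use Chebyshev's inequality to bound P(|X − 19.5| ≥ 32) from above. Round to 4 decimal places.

Chebyshev: P(|X − μ| ≥ t) ≤ Var(X)/t².
Var(X) = σ² = 12² = 144.
Bound = 144 / 1024 = 0.1406.

0.1406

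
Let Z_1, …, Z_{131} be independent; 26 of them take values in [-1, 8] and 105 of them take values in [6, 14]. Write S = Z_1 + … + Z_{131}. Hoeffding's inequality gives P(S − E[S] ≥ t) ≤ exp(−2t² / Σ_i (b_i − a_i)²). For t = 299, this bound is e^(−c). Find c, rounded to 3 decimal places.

Σ(b_i − a_i)² = 26·9² + 105·8² = 8826.
c = 2t² / 8826 = 2·299² / 8826 = 20.2586.

20.259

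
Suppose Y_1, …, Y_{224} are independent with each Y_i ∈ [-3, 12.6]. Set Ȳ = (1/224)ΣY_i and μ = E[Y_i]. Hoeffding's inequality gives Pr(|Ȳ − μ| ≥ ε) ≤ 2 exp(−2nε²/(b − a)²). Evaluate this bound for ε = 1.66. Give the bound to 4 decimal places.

Exponent: 2nε²/(b − a)² = 2·224·1.66² / 15.6² = 5.07277.
Bound = 2·exp(−5.07277) = 0.01253.

0.0125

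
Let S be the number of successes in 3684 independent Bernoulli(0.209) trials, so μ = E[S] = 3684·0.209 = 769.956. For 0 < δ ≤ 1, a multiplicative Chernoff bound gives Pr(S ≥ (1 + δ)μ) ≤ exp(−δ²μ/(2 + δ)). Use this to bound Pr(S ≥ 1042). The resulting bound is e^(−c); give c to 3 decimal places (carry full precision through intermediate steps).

40.844

Write 1042 = (1 + δ)μ, so δ = 1042/769.956 − 1 = 0.3533241…
Then the exponent is δ²μ/(2 + δ) = (1042 − μ)² / (μ·(2 + δ)) = 40.844225.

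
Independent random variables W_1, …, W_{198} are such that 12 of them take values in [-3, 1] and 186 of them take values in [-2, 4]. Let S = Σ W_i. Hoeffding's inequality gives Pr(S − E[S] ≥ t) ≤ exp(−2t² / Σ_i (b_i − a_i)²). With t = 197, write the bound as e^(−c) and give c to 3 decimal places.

Σ(b_i − a_i)² = 12·4² + 186·6² = 6888.
c = 2t² / 6888 = 2·197² / 6888 = 11.2686.

11.269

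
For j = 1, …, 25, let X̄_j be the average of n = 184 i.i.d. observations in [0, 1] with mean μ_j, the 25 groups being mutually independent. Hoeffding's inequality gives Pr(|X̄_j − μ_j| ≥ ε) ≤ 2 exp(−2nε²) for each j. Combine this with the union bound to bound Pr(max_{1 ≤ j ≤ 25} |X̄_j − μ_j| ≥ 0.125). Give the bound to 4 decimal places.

Per-experiment Hoeffding bound: 2·exp(−2·184·0.125²) = 2·exp(−5.75000) = 0.0063656.
Union bound over 25 events: 25·0.0063656 = 0.15914.

0.1591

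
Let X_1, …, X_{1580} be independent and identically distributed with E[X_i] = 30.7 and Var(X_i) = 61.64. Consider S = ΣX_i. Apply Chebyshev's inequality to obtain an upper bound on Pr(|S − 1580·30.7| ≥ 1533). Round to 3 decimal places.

Var(S) = n·Var(X_i) = 1580·61.64 = 97391.2.
Chebyshev: Pr(|S − 1580·30.7| ≥ 1533) ≤ Var(S)/1533² = 97391.2/2350089 = 0.0414.

0.041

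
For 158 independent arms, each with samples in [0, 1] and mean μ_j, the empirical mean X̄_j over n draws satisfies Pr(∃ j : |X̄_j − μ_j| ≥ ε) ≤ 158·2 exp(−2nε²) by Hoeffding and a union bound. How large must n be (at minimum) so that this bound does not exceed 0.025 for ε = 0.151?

Need 2·158·exp(−2nε²) ≤ 0.025, i.e. exp(−2nε²) ≤ 0.025/316.
So 2nε² ≥ ln(316/0.025) = 9.444622.
Hence n ≥ 9.444622/(2·0.151²) = 207.110.
The smallest integer n is 208.

208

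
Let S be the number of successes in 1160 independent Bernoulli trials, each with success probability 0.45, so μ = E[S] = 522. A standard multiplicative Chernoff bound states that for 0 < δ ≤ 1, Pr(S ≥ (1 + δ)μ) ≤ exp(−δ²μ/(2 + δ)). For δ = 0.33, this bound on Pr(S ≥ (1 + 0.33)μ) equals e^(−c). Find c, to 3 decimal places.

c = δ²μ/(2 + δ) = 0.33²·522/(2 + 0.33) = 24.3973.

24.397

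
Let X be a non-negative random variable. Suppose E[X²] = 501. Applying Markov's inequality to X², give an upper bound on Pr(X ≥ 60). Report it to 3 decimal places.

Since X ≥ 0, the event {X ≥ 60} is the same as {X² ≥ 3600}.
Markov's inequality applied to X² gives Pr(X² ≥ 3600) ≤ E[X²]/3600 = 501/3600 = 0.1392.

0.139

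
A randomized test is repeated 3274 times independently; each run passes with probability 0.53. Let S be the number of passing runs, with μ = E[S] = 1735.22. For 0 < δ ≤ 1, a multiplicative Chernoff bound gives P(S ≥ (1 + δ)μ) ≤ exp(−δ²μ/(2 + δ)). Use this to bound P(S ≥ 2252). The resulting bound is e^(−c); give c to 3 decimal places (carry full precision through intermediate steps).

Write 2252 = (1 + δ)μ, so δ = 2252/1735.22 − 1 = 0.2978181…
Then the exponent is δ²μ/(2 + δ) = (2252 − μ)² / (μ·(2 + δ)) = 66.979391.

66.979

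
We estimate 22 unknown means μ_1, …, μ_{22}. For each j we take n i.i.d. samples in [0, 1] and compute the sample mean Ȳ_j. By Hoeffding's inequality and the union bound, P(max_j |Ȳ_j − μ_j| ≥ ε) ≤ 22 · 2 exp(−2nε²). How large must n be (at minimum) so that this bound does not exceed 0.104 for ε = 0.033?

2777

Need 2·22·exp(−2nε²) ≤ 0.104, i.e. exp(−2nε²) ≤ 0.104/44.
So 2nε² ≥ ln(44/0.104) = 6.047554.
Hence n ≥ 6.047554/(2·0.033²) = 2776.655.
The smallest integer n is 2777.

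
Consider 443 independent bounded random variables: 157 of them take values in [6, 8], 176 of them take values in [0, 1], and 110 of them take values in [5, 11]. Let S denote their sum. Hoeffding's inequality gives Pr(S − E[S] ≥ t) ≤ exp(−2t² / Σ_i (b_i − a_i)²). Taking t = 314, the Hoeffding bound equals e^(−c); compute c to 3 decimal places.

41.392

Σ(b_i − a_i)² = 157·2² + 176·1² + 110·6² = 4764.
c = 2t² / 4764 = 2·314² / 4764 = 41.3921.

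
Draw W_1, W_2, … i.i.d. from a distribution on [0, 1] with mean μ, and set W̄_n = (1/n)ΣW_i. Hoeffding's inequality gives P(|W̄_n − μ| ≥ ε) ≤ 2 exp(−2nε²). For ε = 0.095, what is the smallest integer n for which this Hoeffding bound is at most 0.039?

Require 2·exp(−2nε²) ≤ 0.039, i.e. 2nε² ≥ ln(2/0.039) = 3.937341.
So n ≥ 3.937341 / (2·0.095²) = 218.135.
The smallest integer n is 219.

219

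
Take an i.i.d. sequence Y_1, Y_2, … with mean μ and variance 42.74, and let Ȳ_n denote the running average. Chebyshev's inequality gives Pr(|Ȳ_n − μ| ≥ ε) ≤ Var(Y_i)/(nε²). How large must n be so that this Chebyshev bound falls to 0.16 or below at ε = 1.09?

225

Require 42.74/(n·1.09²) ≤ 0.16, i.e. n ≥ 42.74/(0.16·1.09²) = 224.834.
The smallest integer n is 225.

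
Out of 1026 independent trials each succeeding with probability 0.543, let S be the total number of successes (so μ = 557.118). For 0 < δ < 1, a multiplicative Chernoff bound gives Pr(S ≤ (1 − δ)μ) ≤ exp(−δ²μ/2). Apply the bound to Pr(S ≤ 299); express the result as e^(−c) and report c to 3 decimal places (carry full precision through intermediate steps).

Write 299 = (1 − δ)μ, so δ = 1 − 299/557.118 = 0.4633094…
Then the exponent is δ²μ/2 = (μ − 299)²/(2μ) = 59.794246.

59.794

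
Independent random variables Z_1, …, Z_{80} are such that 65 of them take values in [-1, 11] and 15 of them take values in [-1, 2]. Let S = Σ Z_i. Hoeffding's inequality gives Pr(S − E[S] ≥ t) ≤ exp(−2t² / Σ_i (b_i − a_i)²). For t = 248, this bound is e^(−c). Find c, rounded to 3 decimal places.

12.955

Σ(b_i − a_i)² = 65·12² + 15·3² = 9495.
c = 2t² / 9495 = 2·248² / 9495 = 12.9550.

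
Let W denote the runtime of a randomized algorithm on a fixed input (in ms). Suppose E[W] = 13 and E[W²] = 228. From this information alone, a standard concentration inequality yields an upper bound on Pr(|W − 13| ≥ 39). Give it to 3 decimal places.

0.039

The first two moments determine the variance, so Chebyshev's inequality is the sharpest standard bound available.
Var(W) = E[W²] − (E[W])² = 228 − 169 = 59.
Chebyshev's inequality: Pr(|W − μ| ≥ t) ≤ Var(W)/t² = 59/1521 = 0.0388.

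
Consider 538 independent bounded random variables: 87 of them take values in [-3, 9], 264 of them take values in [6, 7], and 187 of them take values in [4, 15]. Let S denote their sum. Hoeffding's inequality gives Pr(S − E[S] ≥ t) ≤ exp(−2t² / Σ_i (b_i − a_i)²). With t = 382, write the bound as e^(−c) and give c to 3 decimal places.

8.240

Σ(b_i − a_i)² = 87·12² + 264·1² + 187·11² = 35419.
c = 2t² / 35419 = 2·382² / 35419 = 8.2399.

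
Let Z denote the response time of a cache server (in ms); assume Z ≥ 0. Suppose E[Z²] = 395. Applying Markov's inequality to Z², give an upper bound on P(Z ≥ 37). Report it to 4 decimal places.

Since Z ≥ 0, the event {Z ≥ 37} is the same as {Z² ≥ 1369}.
Markov's inequality applied to Z² gives P(Z² ≥ 1369) ≤ E[Z²]/1369 = 395/1369 = 0.2885.

0.2885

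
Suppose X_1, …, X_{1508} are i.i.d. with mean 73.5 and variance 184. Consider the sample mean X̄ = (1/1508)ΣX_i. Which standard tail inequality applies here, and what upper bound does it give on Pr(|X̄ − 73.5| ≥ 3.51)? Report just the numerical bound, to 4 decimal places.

0.0099

With mean and variance of each term known, Chebyshev's inequality bounds the deviation of the sum (or sample mean).
Var(X̄) = Var(X_i)/n = 184/1508 = 0.12202.
Chebyshev: Pr(|X̄ − 73.5| ≥ 3.51) ≤ Var(X̄)/(3.51)² = 184/(1508·3.51²) = 0.0099.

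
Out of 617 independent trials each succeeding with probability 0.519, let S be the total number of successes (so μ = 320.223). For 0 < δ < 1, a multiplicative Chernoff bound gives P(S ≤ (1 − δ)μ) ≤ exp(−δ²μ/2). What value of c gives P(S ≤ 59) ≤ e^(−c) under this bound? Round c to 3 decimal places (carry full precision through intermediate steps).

106.547

Write 59 = (1 − δ)μ, so δ = 1 − 59/320.223 = 0.8157534…
Then the exponent is δ²μ/2 = (μ − 59)²/(2μ) = 106.546775.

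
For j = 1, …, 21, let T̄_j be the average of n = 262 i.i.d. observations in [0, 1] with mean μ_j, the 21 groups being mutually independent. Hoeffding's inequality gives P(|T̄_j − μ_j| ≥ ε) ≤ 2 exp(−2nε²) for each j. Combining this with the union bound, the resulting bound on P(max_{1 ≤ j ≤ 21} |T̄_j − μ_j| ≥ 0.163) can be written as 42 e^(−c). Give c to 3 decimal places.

13.922

Union bound over the 21 events: P(max_{1 ≤ j ≤ 21} |T̄_j − μ_j| ≥ 0.163) ≤ 21·2·exp(−2nε²) = 42 exp(−2·262·0.163²).
So c = 2·262·0.163² = 13.9222.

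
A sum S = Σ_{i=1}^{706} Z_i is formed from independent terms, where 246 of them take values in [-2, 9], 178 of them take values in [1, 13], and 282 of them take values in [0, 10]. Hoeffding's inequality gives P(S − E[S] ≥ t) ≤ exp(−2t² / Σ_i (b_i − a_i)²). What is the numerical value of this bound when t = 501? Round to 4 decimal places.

0.0025

Σ(b_i − a_i)² = 246·11² + 178·12² + 282·10² = 83598.
Exponent = 2·501² / 83598 = 6.00495.
Bound = exp(−6.00495) = 0.00247.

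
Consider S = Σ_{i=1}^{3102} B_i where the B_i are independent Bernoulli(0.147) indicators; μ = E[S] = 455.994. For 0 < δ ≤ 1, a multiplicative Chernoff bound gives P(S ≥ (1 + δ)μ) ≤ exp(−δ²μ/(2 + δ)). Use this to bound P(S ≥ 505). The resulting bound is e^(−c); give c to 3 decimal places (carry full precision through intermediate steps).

2.499

Write 505 = (1 + δ)μ, so δ = 505/455.994 − 1 = 0.1074707…
Then the exponent is δ²μ/(2 + δ) = (505 − μ)² / (μ·(2 + δ)) = 2.499067.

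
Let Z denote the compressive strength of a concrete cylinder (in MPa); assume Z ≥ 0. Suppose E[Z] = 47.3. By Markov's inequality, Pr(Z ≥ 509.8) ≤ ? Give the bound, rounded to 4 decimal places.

Markov's inequality: for a non-negative random variable, Pr(Z ≥ a) ≤ E[Z]/a.
Here E[Z] = 47.3 and a = 509.8, so the bound is 47.3/509.8 = 0.0928.

0.0928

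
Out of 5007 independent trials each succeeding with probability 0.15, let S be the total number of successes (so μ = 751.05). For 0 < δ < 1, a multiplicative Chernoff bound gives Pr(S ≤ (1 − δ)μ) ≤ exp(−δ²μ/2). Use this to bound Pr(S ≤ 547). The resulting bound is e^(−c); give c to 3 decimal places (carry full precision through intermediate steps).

Write 547 = (1 − δ)μ, so δ = 1 − 547/751.05 = 0.2716863…
Then the exponent is δ²μ/2 = (μ − 547)²/(2μ) = 27.718795.

27.719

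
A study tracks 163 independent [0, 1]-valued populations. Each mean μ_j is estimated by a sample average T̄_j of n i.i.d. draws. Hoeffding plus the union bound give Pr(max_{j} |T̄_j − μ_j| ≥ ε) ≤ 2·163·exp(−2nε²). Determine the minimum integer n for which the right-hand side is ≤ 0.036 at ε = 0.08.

Need 2·163·exp(−2nε²) ≤ 0.036, i.e. exp(−2nε²) ≤ 0.036/326.
So 2nε² ≥ ln(326/0.036) = 9.111134.
Hence n ≥ 9.111134/(2·0.08²) = 711.807.
The smallest integer n is 712.

712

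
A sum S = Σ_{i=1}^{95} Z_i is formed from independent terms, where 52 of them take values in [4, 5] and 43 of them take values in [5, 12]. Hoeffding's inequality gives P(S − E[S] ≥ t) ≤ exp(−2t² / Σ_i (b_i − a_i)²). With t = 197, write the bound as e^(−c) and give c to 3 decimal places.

Σ(b_i − a_i)² = 52·1² + 43·7² = 2159.
c = 2t² / 2159 = 2·197² / 2159 = 35.9509.

35.951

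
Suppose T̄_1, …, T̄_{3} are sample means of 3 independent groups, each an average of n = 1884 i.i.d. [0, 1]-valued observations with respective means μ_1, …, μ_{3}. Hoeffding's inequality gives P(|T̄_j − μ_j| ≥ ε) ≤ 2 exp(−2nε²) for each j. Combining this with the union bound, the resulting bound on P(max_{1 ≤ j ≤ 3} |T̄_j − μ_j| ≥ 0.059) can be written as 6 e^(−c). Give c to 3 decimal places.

Union bound over the 3 events: P(max_{1 ≤ j ≤ 3} |T̄_j − μ_j| ≥ 0.059) ≤ 3·2·exp(−2nε²) = 6 exp(−2·1884·0.059²).
So c = 2·1884·0.059² = 13.1164.

13.116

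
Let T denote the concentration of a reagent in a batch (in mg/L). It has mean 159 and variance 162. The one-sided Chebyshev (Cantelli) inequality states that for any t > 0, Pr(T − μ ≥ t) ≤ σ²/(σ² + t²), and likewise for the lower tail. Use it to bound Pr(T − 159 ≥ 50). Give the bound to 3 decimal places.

Here σ² = 162 and t = 50, so σ² + t² = 2662.
Cantelli's bound: 162/2662 = 0.0609.

0.061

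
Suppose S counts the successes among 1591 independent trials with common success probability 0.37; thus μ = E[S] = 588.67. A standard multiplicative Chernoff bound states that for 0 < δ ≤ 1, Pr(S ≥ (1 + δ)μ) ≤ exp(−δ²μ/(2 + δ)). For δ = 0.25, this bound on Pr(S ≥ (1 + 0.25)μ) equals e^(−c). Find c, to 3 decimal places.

c = δ²μ/(2 + δ) = 0.25²·588.67/(2 + 0.25) = 16.3519.

16.352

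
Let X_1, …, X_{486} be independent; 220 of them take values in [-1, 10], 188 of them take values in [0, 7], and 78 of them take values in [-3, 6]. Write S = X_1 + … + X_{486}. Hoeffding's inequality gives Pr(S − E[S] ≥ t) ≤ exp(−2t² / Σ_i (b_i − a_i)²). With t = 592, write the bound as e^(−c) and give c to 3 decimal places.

Σ(b_i − a_i)² = 220·11² + 188·7² + 78·9² = 42150.
c = 2t² / 42150 = 2·592² / 42150 = 16.6294.

16.629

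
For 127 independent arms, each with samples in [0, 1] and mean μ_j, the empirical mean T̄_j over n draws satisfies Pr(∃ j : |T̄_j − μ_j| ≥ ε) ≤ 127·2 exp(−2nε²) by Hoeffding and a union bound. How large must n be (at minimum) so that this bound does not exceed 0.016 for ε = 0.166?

Need 2·127·exp(−2nε²) ≤ 0.016, i.e. exp(−2nε²) ≤ 0.016/254.
So 2nε² ≥ ln(254/0.016) = 9.672501.
Hence n ≥ 9.672501/(2·0.166²) = 175.506.
The smallest integer n is 176.

176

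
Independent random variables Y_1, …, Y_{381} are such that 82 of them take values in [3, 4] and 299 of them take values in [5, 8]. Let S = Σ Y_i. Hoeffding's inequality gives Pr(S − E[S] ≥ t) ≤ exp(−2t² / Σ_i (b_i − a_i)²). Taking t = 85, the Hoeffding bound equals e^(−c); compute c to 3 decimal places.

Σ(b_i − a_i)² = 82·1² + 299·3² = 2773.
c = 2t² / 2773 = 2·85² / 2773 = 5.2110.

5.211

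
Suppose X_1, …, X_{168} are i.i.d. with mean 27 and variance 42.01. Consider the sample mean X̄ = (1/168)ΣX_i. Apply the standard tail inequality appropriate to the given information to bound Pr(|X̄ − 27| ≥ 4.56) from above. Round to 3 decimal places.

With mean and variance of each term known, Chebyshev's inequality bounds the deviation of the sum (or sample mean).
Var(X̄) = Var(X_i)/n = 42.01/168 = 0.25006.
Chebyshev: Pr(|X̄ − 27| ≥ 4.56) ≤ Var(X̄)/(4.56)² = 42.01/(168·4.56²) = 0.0120.

0.012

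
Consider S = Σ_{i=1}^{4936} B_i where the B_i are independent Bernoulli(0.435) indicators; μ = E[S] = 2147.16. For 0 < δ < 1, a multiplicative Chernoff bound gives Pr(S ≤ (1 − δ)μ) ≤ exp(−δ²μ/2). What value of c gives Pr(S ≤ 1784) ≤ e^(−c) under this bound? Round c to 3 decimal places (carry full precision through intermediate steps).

30.712

Write 1784 = (1 − δ)μ, so δ = 1 − 1784/2147.16 = 0.169135…
Then the exponent is δ²μ/2 = (μ − 1784)²/(2μ) = 30.711541.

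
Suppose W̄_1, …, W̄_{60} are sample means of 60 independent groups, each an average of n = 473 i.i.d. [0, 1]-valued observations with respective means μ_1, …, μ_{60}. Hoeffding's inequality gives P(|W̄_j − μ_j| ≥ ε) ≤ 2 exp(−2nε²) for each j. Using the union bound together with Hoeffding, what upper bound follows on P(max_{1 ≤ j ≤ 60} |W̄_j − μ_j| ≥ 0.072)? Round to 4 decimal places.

0.8900

Per-experiment Hoeffding bound: 2·exp(−2·473·0.072²) = 2·exp(−4.90406) = 0.014833.
Union bound over 60 events: 60·0.014833 = 0.88997.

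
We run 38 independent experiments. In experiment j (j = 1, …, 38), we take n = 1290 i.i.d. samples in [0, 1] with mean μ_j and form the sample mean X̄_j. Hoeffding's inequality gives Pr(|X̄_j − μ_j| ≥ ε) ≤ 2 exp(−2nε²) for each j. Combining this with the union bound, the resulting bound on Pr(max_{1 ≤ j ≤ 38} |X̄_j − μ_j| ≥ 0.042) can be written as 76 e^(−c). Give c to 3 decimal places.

4.551

Union bound over the 38 events: Pr(max_{1 ≤ j ≤ 38} |X̄_j − μ_j| ≥ 0.042) ≤ 38·2·exp(−2nε²) = 76 exp(−2·1290·0.042²).
So c = 2·1290·0.042² = 4.5511.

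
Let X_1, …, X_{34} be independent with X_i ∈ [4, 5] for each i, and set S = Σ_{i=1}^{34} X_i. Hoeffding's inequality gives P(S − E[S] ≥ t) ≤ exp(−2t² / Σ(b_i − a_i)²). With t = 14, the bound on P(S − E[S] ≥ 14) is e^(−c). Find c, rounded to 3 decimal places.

11.529

Σ(b_i − a_i)² = 34·(1)² = 34.
c = 2t²/34 = 2·14²/34 = 11.5294.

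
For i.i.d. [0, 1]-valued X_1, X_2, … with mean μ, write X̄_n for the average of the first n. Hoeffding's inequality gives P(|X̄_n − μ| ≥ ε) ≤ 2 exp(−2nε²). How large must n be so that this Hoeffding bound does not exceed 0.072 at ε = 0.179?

Require 2·exp(−2nε²) ≤ 0.072, i.e. 2nε² ≥ ln(2/0.072) = 3.324236.
So n ≥ 3.324236 / (2·0.179²) = 51.875.
The smallest integer n is 52.

52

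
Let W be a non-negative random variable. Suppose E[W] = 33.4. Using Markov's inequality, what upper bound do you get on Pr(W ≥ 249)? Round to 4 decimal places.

Markov's inequality: for a non-negative random variable, Pr(W ≥ a) ≤ E[W]/a.
Here E[W] = 33.4 and a = 249, so the bound is 33.4/249 = 0.1341.

0.1341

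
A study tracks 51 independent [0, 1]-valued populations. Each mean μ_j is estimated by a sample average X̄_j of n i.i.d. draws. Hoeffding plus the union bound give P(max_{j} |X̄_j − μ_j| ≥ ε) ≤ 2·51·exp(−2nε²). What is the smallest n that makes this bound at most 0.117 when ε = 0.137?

181

Need 2·51·exp(−2nε²) ≤ 0.117, i.e. exp(−2nε²) ≤ 0.117/102.
So 2nε² ≥ ln(102/0.117) = 6.770554.
Hence n ≥ 6.770554/(2·0.137²) = 180.365.
The smallest integer n is 181.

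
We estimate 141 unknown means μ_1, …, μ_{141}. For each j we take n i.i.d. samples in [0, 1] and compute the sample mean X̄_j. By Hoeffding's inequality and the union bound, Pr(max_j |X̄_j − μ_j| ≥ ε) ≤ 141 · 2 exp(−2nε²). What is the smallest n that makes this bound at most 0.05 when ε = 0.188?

123

Need 2·141·exp(−2nε²) ≤ 0.05, i.e. exp(−2nε²) ≤ 0.05/282.
So 2nε² ≥ ln(282/0.05) = 8.637639.
Hence n ≥ 8.637639/(2·0.188²) = 122.194.
The smallest integer n is 123.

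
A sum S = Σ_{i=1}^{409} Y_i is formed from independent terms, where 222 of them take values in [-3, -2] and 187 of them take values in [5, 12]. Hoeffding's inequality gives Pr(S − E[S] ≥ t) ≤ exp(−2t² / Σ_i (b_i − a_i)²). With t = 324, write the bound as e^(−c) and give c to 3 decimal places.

22.371

Σ(b_i − a_i)² = 222·1² + 187·7² = 9385.
c = 2t² / 9385 = 2·324² / 9385 = 22.3710.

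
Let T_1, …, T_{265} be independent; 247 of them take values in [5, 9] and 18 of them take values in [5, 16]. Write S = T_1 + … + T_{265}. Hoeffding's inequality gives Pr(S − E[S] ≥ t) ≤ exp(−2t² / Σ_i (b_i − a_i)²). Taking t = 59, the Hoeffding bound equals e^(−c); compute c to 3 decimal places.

Σ(b_i − a_i)² = 247·4² + 18·11² = 6130.
c = 2t² / 6130 = 2·59² / 6130 = 1.1357.

1.136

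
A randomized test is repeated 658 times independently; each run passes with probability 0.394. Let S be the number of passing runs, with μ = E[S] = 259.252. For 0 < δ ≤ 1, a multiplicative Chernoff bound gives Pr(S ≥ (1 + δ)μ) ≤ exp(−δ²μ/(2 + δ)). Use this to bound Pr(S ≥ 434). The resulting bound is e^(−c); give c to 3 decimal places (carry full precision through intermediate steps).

Write 434 = (1 + δ)μ, so δ = 434/259.252 − 1 = 0.6740469…
Then the exponent is δ²μ/(2 + δ) = (434 − μ)² / (μ·(2 + δ)) = 44.048720.

44.049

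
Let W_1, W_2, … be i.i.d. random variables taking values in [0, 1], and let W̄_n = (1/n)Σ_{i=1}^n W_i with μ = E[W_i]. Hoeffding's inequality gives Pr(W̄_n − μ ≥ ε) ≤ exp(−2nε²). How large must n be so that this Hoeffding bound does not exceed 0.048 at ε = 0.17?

53

Require exp(−2nε²) ≤ 0.048, i.e. 2nε² ≥ ln(1/0.048) = 3.036554.
So n ≥ 3.036554 / (2·0.17²) = 52.536.
The smallest integer n is 53.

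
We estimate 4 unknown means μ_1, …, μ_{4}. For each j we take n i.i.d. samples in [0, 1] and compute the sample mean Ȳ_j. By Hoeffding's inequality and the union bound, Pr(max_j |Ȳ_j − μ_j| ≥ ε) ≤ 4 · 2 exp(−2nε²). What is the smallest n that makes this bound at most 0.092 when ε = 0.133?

127

Need 2·4·exp(−2nε²) ≤ 0.092, i.e. exp(−2nε²) ≤ 0.092/8.
So 2nε² ≥ ln(8/0.092) = 4.465408.
Hence n ≥ 4.465408/(2·0.133²) = 126.220.
The smallest integer n is 127.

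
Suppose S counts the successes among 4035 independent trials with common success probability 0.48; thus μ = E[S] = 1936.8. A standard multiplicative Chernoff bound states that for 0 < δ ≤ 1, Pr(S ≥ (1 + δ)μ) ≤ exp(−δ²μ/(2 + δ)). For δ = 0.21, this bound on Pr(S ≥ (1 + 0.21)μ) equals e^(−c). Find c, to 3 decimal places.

38.648

c = δ²μ/(2 + δ) = 0.21²·1936.8/(2 + 0.21) = 38.6484.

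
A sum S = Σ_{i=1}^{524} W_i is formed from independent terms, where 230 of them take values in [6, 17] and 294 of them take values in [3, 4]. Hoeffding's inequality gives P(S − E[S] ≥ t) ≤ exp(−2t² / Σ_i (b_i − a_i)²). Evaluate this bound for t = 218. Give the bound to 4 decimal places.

0.0341

Σ(b_i − a_i)² = 230·11² + 294·1² = 28124.
Exponent = 2·218² / 28124 = 3.37960.
Bound = exp(−3.37960) = 0.03406.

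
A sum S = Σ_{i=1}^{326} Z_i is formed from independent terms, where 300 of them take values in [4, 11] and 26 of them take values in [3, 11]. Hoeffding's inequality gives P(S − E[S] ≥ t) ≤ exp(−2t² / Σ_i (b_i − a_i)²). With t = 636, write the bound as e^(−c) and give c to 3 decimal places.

49.437

Σ(b_i − a_i)² = 300·7² + 26·8² = 16364.
c = 2t² / 16364 = 2·636² / 16364 = 49.4373.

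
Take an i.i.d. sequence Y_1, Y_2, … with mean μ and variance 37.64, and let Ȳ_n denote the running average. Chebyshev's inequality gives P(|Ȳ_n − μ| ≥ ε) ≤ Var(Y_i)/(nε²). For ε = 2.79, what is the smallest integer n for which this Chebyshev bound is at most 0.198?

25

Require 37.64/(n·2.79²) ≤ 0.198, i.e. n ≥ 37.64/(0.198·2.79²) = 24.422.
The smallest integer n is 25.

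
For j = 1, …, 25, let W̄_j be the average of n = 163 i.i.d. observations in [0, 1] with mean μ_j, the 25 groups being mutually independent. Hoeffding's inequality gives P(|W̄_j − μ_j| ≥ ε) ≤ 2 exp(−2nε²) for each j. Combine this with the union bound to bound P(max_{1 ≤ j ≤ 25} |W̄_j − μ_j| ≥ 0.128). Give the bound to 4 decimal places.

Per-experiment Hoeffding bound: 2·exp(−2·163·0.128²) = 2·exp(−5.34118) = 0.0095804.
Union bound over 25 events: 25·0.0095804 = 0.23951.

0.2395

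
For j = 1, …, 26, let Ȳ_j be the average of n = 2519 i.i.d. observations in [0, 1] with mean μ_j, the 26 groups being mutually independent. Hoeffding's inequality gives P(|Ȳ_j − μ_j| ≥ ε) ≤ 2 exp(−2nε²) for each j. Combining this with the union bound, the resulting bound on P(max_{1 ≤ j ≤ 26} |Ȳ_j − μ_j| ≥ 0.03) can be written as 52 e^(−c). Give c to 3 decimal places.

Union bound over the 26 events: P(max_{1 ≤ j ≤ 26} |Ȳ_j − μ_j| ≥ 0.03) ≤ 26·2·exp(−2nε²) = 52 exp(−2·2519·0.03²).
So c = 2·2519·0.03² = 4.5342.

4.534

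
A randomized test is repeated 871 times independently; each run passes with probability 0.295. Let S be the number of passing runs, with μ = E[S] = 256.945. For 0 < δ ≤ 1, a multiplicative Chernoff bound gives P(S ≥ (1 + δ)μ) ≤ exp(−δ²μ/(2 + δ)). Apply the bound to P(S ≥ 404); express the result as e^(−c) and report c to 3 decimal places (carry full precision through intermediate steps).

Write 404 = (1 + δ)μ, so δ = 404/256.945 − 1 = 0.5723209…
Then the exponent is δ²μ/(2 + δ) = (404 − μ)² / (μ·(2 + δ)) = 32.718567.

32.719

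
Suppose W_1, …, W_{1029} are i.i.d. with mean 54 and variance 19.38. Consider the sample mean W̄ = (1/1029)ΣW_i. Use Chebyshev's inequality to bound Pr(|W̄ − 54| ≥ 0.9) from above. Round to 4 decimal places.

0.0233

Var(W̄) = Var(W_i)/n = 19.38/1029 = 0.018834.
Chebyshev: Pr(|W̄ − 54| ≥ 0.9) ≤ Var(W̄)/(0.9)² = 19.38/(1029·0.9²) = 0.0233.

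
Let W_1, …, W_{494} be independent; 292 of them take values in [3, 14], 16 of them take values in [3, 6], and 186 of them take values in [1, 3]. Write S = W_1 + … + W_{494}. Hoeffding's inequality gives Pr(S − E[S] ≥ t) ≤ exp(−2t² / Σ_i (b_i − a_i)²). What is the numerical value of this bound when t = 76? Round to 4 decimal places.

0.7269

Σ(b_i − a_i)² = 292·11² + 16·3² + 186·2² = 36220.
Exponent = 2·76² / 36220 = 0.31894.
Bound = exp(−0.31894) = 0.72692.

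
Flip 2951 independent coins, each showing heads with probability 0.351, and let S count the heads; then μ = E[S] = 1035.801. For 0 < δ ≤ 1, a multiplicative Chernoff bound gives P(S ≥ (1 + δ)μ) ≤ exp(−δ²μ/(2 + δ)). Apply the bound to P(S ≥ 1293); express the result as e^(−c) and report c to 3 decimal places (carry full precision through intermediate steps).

Write 1293 = (1 + δ)μ, so δ = 1293/1035.801 − 1 = 0.2483093…
Then the exponent is δ²μ/(2 + δ) = (1293 − μ)² / (μ·(2 + δ)) = 28.405744.

28.406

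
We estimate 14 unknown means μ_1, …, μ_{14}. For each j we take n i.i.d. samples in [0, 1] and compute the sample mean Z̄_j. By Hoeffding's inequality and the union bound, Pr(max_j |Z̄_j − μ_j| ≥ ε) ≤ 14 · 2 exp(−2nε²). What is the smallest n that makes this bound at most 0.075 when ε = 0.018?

Need 2·14·exp(−2nε²) ≤ 0.075, i.e. exp(−2nε²) ≤ 0.075/28.
So 2nε² ≥ ln(28/0.075) = 5.922472.
Hence n ≥ 5.922472/(2·0.018²) = 9139.617.
The smallest integer n is 9140.

9140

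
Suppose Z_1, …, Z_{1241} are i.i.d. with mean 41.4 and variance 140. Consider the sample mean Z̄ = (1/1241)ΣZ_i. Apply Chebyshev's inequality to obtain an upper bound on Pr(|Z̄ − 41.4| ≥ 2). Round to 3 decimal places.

Var(Z̄) = Var(Z_i)/n = 140/1241 = 0.11281.
Chebyshev: Pr(|Z̄ − 41.4| ≥ 2) ≤ Var(Z̄)/(2)² = 140/(1241·2²) = 0.0282.

0.028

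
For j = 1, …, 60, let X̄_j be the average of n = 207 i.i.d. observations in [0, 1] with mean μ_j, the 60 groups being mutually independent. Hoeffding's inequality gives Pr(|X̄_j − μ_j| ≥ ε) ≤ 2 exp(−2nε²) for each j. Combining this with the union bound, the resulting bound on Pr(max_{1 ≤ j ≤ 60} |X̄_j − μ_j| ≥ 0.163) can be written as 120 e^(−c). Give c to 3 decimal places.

Union bound over the 60 events: Pr(max_{1 ≤ j ≤ 60} |X̄_j − μ_j| ≥ 0.163) ≤ 60·2·exp(−2nε²) = 120 exp(−2·207·0.163²).
So c = 2·207·0.163² = 10.9996.

11.000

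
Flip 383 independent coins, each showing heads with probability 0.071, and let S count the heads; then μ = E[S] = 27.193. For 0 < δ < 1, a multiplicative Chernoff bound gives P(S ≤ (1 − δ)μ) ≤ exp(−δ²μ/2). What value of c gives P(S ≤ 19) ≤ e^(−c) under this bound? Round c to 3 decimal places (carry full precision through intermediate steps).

1.234

Write 19 = (1 − δ)μ, so δ = 1 − 19/27.193 = 0.3012908…
Then the exponent is δ²μ/2 = (μ − 19)²/(2μ) = 1.234238.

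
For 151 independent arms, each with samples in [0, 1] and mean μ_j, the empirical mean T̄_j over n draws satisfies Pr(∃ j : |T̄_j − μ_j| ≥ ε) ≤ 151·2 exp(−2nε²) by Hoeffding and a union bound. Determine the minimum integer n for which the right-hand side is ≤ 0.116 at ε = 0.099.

Need 2·151·exp(−2nε²) ≤ 0.116, i.e. exp(−2nε²) ≤ 0.116/302.
So 2nε² ≥ ln(302/0.116) = 7.864592.
Hence n ≥ 7.864592/(2·0.099²) = 401.214.
The smallest integer n is 402.

402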